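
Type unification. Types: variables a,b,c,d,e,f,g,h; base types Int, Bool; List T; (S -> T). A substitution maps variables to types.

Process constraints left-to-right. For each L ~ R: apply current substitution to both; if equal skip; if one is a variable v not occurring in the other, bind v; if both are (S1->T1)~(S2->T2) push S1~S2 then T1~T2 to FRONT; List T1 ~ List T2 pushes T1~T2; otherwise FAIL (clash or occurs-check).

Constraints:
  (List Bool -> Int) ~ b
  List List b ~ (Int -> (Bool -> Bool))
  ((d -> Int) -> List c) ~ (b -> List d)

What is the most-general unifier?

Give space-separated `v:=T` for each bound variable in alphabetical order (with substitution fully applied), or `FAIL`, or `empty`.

step 1: unify (List Bool -> Int) ~ b  [subst: {-} | 2 pending]
  bind b := (List Bool -> Int)
step 2: unify List List (List Bool -> Int) ~ (Int -> (Bool -> Bool))  [subst: {b:=(List Bool -> Int)} | 1 pending]
  clash: List List (List Bool -> Int) vs (Int -> (Bool -> Bool))

Answer: FAIL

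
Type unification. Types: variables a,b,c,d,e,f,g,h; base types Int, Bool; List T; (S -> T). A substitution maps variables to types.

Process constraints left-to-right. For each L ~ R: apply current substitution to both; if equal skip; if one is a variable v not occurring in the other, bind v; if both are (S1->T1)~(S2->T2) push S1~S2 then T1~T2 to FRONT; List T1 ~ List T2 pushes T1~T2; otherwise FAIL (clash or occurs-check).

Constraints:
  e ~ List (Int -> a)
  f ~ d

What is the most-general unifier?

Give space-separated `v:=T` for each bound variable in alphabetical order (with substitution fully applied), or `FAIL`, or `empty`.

Answer: e:=List (Int -> a) f:=d

Derivation:
step 1: unify e ~ List (Int -> a)  [subst: {-} | 1 pending]
  bind e := List (Int -> a)
step 2: unify f ~ d  [subst: {e:=List (Int -> a)} | 0 pending]
  bind f := d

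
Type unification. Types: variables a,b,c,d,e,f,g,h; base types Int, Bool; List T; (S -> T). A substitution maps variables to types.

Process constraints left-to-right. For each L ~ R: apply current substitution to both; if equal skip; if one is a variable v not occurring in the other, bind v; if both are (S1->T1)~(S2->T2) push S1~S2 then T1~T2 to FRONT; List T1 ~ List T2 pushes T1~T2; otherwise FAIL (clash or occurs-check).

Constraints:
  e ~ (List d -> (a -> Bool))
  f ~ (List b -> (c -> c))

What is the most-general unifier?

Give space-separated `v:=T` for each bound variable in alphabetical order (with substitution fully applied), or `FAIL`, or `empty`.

Answer: e:=(List d -> (a -> Bool)) f:=(List b -> (c -> c))

Derivation:
step 1: unify e ~ (List d -> (a -> Bool))  [subst: {-} | 1 pending]
  bind e := (List d -> (a -> Bool))
step 2: unify f ~ (List b -> (c -> c))  [subst: {e:=(List d -> (a -> Bool))} | 0 pending]
  bind f := (List b -> (c -> c))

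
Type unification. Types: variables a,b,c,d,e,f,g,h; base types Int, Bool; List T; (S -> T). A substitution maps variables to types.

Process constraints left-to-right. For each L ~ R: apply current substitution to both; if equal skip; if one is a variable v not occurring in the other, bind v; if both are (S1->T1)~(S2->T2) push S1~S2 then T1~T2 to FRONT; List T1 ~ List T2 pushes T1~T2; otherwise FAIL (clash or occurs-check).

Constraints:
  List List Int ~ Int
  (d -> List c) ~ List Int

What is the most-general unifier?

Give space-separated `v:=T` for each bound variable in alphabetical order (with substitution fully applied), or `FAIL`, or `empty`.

Answer: FAIL

Derivation:
step 1: unify List List Int ~ Int  [subst: {-} | 1 pending]
  clash: List List Int vs Int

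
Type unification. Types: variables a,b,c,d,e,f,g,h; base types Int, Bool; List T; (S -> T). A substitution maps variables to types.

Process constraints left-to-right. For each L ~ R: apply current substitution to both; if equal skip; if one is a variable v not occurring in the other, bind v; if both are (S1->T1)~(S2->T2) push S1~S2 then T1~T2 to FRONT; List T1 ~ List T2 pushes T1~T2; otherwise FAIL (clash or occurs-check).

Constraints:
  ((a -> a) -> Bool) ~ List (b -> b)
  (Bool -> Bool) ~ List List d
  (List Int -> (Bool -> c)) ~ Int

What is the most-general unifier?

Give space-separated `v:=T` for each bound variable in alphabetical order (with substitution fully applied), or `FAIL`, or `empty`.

Answer: FAIL

Derivation:
step 1: unify ((a -> a) -> Bool) ~ List (b -> b)  [subst: {-} | 2 pending]
  clash: ((a -> a) -> Bool) vs List (b -> b)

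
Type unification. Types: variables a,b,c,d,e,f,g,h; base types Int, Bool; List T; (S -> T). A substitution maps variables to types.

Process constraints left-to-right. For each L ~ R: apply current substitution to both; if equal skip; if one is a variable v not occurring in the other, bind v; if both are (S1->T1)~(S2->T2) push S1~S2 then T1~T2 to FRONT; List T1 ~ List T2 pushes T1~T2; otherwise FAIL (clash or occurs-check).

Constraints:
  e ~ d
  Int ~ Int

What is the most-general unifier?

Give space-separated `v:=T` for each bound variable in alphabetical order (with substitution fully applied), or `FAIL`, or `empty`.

step 1: unify e ~ d  [subst: {-} | 1 pending]
  bind e := d
step 2: unify Int ~ Int  [subst: {e:=d} | 0 pending]
  -> identical, skip

Answer: e:=d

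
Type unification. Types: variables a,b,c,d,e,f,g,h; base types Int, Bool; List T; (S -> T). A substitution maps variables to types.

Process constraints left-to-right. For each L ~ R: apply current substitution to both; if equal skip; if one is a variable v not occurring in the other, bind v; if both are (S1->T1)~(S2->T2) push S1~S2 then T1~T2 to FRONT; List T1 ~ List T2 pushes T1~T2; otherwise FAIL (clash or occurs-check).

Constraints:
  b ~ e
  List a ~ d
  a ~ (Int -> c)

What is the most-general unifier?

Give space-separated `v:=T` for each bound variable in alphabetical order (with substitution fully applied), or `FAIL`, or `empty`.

step 1: unify b ~ e  [subst: {-} | 2 pending]
  bind b := e
step 2: unify List a ~ d  [subst: {b:=e} | 1 pending]
  bind d := List a
step 3: unify a ~ (Int -> c)  [subst: {b:=e, d:=List a} | 0 pending]
  bind a := (Int -> c)

Answer: a:=(Int -> c) b:=e d:=List (Int -> c)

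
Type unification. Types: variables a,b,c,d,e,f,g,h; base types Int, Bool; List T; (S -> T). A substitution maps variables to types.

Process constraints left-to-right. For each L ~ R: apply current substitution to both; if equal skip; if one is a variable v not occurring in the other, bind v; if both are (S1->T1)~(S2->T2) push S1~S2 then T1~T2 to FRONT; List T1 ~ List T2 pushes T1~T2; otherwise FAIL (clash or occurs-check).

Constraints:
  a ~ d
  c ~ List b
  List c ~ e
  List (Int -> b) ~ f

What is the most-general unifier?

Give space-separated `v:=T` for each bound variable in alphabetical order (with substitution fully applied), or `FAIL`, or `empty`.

Answer: a:=d c:=List b e:=List List b f:=List (Int -> b)

Derivation:
step 1: unify a ~ d  [subst: {-} | 3 pending]
  bind a := d
step 2: unify c ~ List b  [subst: {a:=d} | 2 pending]
  bind c := List b
step 3: unify List List b ~ e  [subst: {a:=d, c:=List b} | 1 pending]
  bind e := List List b
step 4: unify List (Int -> b) ~ f  [subst: {a:=d, c:=List b, e:=List List b} | 0 pending]
  bind f := List (Int -> b)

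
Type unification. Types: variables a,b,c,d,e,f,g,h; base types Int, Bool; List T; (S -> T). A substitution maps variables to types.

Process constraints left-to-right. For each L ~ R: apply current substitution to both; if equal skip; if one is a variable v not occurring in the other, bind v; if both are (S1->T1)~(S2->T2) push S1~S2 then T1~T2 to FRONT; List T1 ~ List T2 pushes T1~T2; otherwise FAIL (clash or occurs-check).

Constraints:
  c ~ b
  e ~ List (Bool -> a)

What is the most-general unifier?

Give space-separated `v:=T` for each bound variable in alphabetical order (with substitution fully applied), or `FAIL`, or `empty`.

Answer: c:=b e:=List (Bool -> a)

Derivation:
step 1: unify c ~ b  [subst: {-} | 1 pending]
  bind c := b
step 2: unify e ~ List (Bool -> a)  [subst: {c:=b} | 0 pending]
  bind e := List (Bool -> a)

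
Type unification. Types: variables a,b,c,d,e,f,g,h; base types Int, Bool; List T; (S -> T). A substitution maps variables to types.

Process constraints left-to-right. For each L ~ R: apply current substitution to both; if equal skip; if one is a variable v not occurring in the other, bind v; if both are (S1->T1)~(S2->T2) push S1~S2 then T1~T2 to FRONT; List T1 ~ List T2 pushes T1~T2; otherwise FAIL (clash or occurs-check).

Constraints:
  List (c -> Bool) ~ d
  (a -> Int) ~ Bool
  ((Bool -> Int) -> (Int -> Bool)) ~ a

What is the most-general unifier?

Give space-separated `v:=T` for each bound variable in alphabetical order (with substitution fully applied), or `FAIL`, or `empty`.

Answer: FAIL

Derivation:
step 1: unify List (c -> Bool) ~ d  [subst: {-} | 2 pending]
  bind d := List (c -> Bool)
step 2: unify (a -> Int) ~ Bool  [subst: {d:=List (c -> Bool)} | 1 pending]
  clash: (a -> Int) vs Bool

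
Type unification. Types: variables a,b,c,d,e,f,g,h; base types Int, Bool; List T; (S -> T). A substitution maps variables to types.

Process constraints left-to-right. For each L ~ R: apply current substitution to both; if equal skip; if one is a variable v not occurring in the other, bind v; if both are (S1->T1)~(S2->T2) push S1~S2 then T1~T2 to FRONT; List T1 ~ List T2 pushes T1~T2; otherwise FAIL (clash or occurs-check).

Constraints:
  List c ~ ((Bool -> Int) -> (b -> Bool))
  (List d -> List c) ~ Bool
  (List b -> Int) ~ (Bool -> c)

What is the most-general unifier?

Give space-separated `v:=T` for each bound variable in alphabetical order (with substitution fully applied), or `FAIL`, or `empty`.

step 1: unify List c ~ ((Bool -> Int) -> (b -> Bool))  [subst: {-} | 2 pending]
  clash: List c vs ((Bool -> Int) -> (b -> Bool))

Answer: FAIL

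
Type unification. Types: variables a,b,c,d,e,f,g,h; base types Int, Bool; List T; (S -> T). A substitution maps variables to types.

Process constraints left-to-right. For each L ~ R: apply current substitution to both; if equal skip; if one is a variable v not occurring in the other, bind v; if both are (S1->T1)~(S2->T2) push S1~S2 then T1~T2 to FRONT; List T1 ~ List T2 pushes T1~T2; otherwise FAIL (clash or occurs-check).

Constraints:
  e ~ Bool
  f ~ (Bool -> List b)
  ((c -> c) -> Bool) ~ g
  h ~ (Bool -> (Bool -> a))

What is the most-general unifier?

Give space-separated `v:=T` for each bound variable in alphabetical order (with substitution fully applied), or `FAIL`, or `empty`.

step 1: unify e ~ Bool  [subst: {-} | 3 pending]
  bind e := Bool
step 2: unify f ~ (Bool -> List b)  [subst: {e:=Bool} | 2 pending]
  bind f := (Bool -> List b)
step 3: unify ((c -> c) -> Bool) ~ g  [subst: {e:=Bool, f:=(Bool -> List b)} | 1 pending]
  bind g := ((c -> c) -> Bool)
step 4: unify h ~ (Bool -> (Bool -> a))  [subst: {e:=Bool, f:=(Bool -> List b), g:=((c -> c) -> Bool)} | 0 pending]
  bind h := (Bool -> (Bool -> a))

Answer: e:=Bool f:=(Bool -> List b) g:=((c -> c) -> Bool) h:=(Bool -> (Bool -> a))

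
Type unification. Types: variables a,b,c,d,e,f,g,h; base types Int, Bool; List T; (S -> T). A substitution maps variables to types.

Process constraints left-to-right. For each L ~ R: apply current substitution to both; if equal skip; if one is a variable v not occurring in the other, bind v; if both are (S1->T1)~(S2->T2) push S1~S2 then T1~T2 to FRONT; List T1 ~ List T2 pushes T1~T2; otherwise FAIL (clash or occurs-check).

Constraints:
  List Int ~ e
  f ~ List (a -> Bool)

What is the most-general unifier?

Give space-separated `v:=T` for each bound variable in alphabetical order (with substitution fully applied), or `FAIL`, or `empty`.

step 1: unify List Int ~ e  [subst: {-} | 1 pending]
  bind e := List Int
step 2: unify f ~ List (a -> Bool)  [subst: {e:=List Int} | 0 pending]
  bind f := List (a -> Bool)

Answer: e:=List Int f:=List (a -> Bool)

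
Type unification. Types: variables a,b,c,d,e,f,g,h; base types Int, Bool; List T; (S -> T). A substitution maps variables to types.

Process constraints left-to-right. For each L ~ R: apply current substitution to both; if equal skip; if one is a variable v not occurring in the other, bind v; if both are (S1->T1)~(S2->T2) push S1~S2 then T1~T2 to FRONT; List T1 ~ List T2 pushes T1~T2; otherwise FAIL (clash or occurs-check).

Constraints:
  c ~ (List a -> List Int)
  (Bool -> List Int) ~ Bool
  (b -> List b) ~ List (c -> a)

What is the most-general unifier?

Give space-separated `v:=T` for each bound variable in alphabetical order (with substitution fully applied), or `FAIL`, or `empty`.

Answer: FAIL

Derivation:
step 1: unify c ~ (List a -> List Int)  [subst: {-} | 2 pending]
  bind c := (List a -> List Int)
step 2: unify (Bool -> List Int) ~ Bool  [subst: {c:=(List a -> List Int)} | 1 pending]
  clash: (Bool -> List Int) vs Bool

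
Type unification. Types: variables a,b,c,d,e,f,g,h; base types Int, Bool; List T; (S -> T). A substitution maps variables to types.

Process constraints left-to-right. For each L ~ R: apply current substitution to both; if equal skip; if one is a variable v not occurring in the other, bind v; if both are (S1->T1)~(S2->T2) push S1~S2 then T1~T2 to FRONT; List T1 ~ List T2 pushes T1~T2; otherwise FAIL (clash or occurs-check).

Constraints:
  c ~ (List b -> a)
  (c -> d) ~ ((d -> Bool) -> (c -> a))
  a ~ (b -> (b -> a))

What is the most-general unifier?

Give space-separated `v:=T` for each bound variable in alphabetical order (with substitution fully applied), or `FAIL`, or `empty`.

Answer: FAIL

Derivation:
step 1: unify c ~ (List b -> a)  [subst: {-} | 2 pending]
  bind c := (List b -> a)
step 2: unify ((List b -> a) -> d) ~ ((d -> Bool) -> ((List b -> a) -> a))  [subst: {c:=(List b -> a)} | 1 pending]
  -> decompose arrow: push (List b -> a)~(d -> Bool), d~((List b -> a) -> a)
step 3: unify (List b -> a) ~ (d -> Bool)  [subst: {c:=(List b -> a)} | 2 pending]
  -> decompose arrow: push List b~d, a~Bool
step 4: unify List b ~ d  [subst: {c:=(List b -> a)} | 3 pending]
  bind d := List b
step 5: unify a ~ Bool  [subst: {c:=(List b -> a), d:=List b} | 2 pending]
  bind a := Bool
step 6: unify List b ~ ((List b -> Bool) -> Bool)  [subst: {c:=(List b -> a), d:=List b, a:=Bool} | 1 pending]
  clash: List b vs ((List b -> Bool) -> Bool)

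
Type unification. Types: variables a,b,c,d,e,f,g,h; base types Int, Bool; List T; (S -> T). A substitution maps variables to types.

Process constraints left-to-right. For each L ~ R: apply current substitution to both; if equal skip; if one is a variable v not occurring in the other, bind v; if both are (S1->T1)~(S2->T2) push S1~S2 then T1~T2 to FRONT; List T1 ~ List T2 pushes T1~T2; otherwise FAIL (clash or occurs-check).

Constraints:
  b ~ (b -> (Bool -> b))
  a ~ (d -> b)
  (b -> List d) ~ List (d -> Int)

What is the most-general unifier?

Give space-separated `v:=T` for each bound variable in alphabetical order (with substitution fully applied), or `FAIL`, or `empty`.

step 1: unify b ~ (b -> (Bool -> b))  [subst: {-} | 2 pending]
  occurs-check fail: b in (b -> (Bool -> b))

Answer: FAIL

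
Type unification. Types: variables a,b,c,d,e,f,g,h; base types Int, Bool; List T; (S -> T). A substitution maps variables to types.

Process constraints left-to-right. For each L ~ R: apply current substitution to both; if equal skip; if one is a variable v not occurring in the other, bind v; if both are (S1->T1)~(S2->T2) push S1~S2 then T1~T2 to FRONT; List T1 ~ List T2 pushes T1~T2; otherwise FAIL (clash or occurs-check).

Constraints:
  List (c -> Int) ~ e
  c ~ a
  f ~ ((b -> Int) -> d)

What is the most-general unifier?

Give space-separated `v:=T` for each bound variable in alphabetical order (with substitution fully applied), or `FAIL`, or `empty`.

step 1: unify List (c -> Int) ~ e  [subst: {-} | 2 pending]
  bind e := List (c -> Int)
step 2: unify c ~ a  [subst: {e:=List (c -> Int)} | 1 pending]
  bind c := a
step 3: unify f ~ ((b -> Int) -> d)  [subst: {e:=List (c -> Int), c:=a} | 0 pending]
  bind f := ((b -> Int) -> d)

Answer: c:=a e:=List (a -> Int) f:=((b -> Int) -> d)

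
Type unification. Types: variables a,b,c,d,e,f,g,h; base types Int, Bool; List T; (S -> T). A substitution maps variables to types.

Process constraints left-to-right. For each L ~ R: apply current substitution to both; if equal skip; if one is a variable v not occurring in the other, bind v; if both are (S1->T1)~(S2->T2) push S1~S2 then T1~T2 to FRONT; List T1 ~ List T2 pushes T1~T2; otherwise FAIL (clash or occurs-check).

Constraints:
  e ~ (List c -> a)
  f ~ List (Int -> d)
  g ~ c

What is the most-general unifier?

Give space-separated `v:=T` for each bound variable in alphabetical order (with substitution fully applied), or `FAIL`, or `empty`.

step 1: unify e ~ (List c -> a)  [subst: {-} | 2 pending]
  bind e := (List c -> a)
step 2: unify f ~ List (Int -> d)  [subst: {e:=(List c -> a)} | 1 pending]
  bind f := List (Int -> d)
step 3: unify g ~ c  [subst: {e:=(List c -> a), f:=List (Int -> d)} | 0 pending]
  bind g := c

Answer: e:=(List c -> a) f:=List (Int -> d) g:=c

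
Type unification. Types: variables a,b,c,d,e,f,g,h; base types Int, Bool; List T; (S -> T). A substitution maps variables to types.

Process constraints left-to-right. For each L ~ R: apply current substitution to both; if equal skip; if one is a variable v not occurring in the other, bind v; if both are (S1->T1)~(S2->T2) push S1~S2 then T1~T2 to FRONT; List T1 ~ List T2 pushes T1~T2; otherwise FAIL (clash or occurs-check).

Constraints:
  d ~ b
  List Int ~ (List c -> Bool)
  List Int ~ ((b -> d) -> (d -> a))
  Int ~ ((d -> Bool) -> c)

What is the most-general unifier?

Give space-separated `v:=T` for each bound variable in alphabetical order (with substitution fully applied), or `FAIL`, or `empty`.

step 1: unify d ~ b  [subst: {-} | 3 pending]
  bind d := b
step 2: unify List Int ~ (List c -> Bool)  [subst: {d:=b} | 2 pending]
  clash: List Int vs (List c -> Bool)

Answer: FAIL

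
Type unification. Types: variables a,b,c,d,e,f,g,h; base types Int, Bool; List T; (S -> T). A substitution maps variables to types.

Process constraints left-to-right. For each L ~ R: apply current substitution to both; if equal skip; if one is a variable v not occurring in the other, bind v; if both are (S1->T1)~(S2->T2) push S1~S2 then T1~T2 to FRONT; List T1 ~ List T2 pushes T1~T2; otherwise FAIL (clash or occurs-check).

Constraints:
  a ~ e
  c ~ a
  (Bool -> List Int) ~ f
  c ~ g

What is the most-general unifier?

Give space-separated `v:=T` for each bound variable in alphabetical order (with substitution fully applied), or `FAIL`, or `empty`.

Answer: a:=g c:=g e:=g f:=(Bool -> List Int)

Derivation:
step 1: unify a ~ e  [subst: {-} | 3 pending]
  bind a := e
step 2: unify c ~ e  [subst: {a:=e} | 2 pending]
  bind c := e
step 3: unify (Bool -> List Int) ~ f  [subst: {a:=e, c:=e} | 1 pending]
  bind f := (Bool -> List Int)
step 4: unify e ~ g  [subst: {a:=e, c:=e, f:=(Bool -> List Int)} | 0 pending]
  bind e := g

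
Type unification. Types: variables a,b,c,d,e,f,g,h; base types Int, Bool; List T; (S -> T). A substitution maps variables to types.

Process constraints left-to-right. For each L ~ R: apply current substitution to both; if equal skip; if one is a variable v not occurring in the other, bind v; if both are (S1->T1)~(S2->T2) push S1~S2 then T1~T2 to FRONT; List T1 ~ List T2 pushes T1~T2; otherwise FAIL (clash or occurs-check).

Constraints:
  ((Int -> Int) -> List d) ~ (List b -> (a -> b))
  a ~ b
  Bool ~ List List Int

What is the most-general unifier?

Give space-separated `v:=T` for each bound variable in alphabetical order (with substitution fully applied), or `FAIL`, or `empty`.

Answer: FAIL

Derivation:
step 1: unify ((Int -> Int) -> List d) ~ (List b -> (a -> b))  [subst: {-} | 2 pending]
  -> decompose arrow: push (Int -> Int)~List b, List d~(a -> b)
step 2: unify (Int -> Int) ~ List b  [subst: {-} | 3 pending]
  clash: (Int -> Int) vs List b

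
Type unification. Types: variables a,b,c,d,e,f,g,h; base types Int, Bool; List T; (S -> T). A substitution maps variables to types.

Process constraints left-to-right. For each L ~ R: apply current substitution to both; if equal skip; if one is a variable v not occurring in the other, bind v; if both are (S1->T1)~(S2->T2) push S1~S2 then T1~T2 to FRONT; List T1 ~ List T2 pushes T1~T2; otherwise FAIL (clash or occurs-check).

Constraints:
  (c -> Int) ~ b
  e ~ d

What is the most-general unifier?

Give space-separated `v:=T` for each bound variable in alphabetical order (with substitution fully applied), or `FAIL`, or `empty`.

Answer: b:=(c -> Int) e:=d

Derivation:
step 1: unify (c -> Int) ~ b  [subst: {-} | 1 pending]
  bind b := (c -> Int)
step 2: unify e ~ d  [subst: {b:=(c -> Int)} | 0 pending]
  bind e := d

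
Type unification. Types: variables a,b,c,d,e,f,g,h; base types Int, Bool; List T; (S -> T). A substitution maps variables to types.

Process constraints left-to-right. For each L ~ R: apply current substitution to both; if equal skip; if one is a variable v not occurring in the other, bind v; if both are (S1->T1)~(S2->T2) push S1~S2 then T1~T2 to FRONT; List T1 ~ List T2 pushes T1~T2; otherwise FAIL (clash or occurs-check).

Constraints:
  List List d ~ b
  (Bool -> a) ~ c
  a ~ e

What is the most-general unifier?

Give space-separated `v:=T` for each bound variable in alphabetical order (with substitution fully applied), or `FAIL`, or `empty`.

Answer: a:=e b:=List List d c:=(Bool -> e)

Derivation:
step 1: unify List List d ~ b  [subst: {-} | 2 pending]
  bind b := List List d
step 2: unify (Bool -> a) ~ c  [subst: {b:=List List d} | 1 pending]
  bind c := (Bool -> a)
step 3: unify a ~ e  [subst: {b:=List List d, c:=(Bool -> a)} | 0 pending]
  bind a := e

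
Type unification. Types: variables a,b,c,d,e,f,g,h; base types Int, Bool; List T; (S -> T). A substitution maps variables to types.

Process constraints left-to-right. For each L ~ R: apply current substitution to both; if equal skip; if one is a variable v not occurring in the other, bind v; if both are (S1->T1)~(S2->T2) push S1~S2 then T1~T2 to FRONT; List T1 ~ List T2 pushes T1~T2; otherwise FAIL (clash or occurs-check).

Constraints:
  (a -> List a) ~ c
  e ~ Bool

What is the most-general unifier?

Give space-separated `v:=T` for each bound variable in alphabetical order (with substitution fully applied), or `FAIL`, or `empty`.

step 1: unify (a -> List a) ~ c  [subst: {-} | 1 pending]
  bind c := (a -> List a)
step 2: unify e ~ Bool  [subst: {c:=(a -> List a)} | 0 pending]
  bind e := Bool

Answer: c:=(a -> List a) e:=Bool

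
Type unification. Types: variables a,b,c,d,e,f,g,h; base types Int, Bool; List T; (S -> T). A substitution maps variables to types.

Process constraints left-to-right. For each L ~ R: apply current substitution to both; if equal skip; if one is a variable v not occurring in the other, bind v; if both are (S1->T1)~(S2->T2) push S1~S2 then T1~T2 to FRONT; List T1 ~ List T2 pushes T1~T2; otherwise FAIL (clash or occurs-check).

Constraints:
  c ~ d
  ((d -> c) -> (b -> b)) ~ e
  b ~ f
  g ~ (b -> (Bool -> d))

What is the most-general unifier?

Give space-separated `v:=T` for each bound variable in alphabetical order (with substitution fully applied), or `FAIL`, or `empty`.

Answer: b:=f c:=d e:=((d -> d) -> (f -> f)) g:=(f -> (Bool -> d))

Derivation:
step 1: unify c ~ d  [subst: {-} | 3 pending]
  bind c := d
step 2: unify ((d -> d) -> (b -> b)) ~ e  [subst: {c:=d} | 2 pending]
  bind e := ((d -> d) -> (b -> b))
step 3: unify b ~ f  [subst: {c:=d, e:=((d -> d) -> (b -> b))} | 1 pending]
  bind b := f
step 4: unify g ~ (f -> (Bool -> d))  [subst: {c:=d, e:=((d -> d) -> (b -> b)), b:=f} | 0 pending]
  bind g := (f -> (Bool -> d))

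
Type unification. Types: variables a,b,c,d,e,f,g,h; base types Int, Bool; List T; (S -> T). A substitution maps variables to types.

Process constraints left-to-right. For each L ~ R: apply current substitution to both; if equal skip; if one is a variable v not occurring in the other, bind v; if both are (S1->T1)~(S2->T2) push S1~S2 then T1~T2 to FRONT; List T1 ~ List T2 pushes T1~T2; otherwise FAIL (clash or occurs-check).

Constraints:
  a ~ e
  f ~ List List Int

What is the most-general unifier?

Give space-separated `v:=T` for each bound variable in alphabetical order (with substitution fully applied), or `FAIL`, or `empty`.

step 1: unify a ~ e  [subst: {-} | 1 pending]
  bind a := e
step 2: unify f ~ List List Int  [subst: {a:=e} | 0 pending]
  bind f := List List Int

Answer: a:=e f:=List List Int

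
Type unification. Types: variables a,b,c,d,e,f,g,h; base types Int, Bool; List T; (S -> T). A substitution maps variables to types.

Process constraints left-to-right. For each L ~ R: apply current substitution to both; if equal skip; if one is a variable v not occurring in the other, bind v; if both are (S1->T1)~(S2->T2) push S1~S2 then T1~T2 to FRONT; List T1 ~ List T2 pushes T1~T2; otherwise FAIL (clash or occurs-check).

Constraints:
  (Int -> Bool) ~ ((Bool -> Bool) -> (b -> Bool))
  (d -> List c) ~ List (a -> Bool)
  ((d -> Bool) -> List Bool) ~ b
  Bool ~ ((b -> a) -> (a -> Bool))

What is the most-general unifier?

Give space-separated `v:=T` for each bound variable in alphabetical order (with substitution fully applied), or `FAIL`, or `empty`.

Answer: FAIL

Derivation:
step 1: unify (Int -> Bool) ~ ((Bool -> Bool) -> (b -> Bool))  [subst: {-} | 3 pending]
  -> decompose arrow: push Int~(Bool -> Bool), Bool~(b -> Bool)
step 2: unify Int ~ (Bool -> Bool)  [subst: {-} | 4 pending]
  clash: Int vs (Bool -> Bool)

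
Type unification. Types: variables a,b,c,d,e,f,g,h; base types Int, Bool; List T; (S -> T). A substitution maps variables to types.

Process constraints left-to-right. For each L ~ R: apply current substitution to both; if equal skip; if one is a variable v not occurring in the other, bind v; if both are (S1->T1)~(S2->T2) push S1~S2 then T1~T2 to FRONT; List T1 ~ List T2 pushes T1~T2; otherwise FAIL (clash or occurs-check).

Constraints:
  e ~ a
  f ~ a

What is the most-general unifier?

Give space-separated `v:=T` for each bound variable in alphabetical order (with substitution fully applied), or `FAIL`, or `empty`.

step 1: unify e ~ a  [subst: {-} | 1 pending]
  bind e := a
step 2: unify f ~ a  [subst: {e:=a} | 0 pending]
  bind f := a

Answer: e:=a f:=a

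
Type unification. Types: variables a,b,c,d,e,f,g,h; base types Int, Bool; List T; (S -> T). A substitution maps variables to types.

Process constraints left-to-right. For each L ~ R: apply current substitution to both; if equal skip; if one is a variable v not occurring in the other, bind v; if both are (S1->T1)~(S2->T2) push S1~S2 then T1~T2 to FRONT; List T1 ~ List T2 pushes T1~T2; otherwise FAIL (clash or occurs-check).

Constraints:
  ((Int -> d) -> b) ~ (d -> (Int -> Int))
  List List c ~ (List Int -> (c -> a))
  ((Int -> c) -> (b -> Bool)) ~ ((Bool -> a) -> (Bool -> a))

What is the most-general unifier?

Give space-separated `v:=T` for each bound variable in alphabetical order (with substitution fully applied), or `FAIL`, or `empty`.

Answer: FAIL

Derivation:
step 1: unify ((Int -> d) -> b) ~ (d -> (Int -> Int))  [subst: {-} | 2 pending]
  -> decompose arrow: push (Int -> d)~d, b~(Int -> Int)
step 2: unify (Int -> d) ~ d  [subst: {-} | 3 pending]
  occurs-check fail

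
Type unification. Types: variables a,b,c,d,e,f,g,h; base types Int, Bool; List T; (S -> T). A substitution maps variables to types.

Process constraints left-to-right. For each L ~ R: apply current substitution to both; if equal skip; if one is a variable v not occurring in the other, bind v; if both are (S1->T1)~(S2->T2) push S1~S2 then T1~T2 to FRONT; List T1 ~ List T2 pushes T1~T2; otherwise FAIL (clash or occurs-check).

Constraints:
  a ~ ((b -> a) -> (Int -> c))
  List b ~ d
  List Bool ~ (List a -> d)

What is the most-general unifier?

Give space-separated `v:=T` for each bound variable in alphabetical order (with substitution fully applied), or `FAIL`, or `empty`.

step 1: unify a ~ ((b -> a) -> (Int -> c))  [subst: {-} | 2 pending]
  occurs-check fail: a in ((b -> a) -> (Int -> c))

Answer: FAIL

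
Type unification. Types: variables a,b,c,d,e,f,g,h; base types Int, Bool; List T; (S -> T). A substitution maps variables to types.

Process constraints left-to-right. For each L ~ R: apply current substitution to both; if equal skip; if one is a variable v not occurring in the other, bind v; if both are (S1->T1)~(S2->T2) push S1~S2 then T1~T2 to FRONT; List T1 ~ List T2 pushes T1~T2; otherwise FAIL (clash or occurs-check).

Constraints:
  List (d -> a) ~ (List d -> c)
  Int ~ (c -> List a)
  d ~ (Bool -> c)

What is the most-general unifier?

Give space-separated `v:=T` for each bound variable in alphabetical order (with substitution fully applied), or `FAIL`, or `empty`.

Answer: FAIL

Derivation:
step 1: unify List (d -> a) ~ (List d -> c)  [subst: {-} | 2 pending]
  clash: List (d -> a) vs (List d -> c)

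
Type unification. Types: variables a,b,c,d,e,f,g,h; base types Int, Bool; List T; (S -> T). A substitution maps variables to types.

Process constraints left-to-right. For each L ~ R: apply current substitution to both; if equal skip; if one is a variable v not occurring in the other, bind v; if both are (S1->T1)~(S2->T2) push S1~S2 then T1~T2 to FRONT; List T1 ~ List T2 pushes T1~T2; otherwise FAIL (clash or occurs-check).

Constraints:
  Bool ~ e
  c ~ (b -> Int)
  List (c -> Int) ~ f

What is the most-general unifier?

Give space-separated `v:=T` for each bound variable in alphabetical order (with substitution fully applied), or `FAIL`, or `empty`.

step 1: unify Bool ~ e  [subst: {-} | 2 pending]
  bind e := Bool
step 2: unify c ~ (b -> Int)  [subst: {e:=Bool} | 1 pending]
  bind c := (b -> Int)
step 3: unify List ((b -> Int) -> Int) ~ f  [subst: {e:=Bool, c:=(b -> Int)} | 0 pending]
  bind f := List ((b -> Int) -> Int)

Answer: c:=(b -> Int) e:=Bool f:=List ((b -> Int) -> Int)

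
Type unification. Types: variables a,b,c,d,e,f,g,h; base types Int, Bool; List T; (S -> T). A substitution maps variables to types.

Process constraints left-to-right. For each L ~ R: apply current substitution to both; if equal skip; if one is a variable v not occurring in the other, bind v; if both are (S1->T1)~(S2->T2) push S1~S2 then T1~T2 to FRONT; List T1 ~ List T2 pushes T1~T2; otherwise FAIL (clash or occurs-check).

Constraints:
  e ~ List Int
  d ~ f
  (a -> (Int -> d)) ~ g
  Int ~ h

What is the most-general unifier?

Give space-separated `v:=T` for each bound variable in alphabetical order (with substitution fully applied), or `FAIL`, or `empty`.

step 1: unify e ~ List Int  [subst: {-} | 3 pending]
  bind e := List Int
step 2: unify d ~ f  [subst: {e:=List Int} | 2 pending]
  bind d := f
step 3: unify (a -> (Int -> f)) ~ g  [subst: {e:=List Int, d:=f} | 1 pending]
  bind g := (a -> (Int -> f))
step 4: unify Int ~ h  [subst: {e:=List Int, d:=f, g:=(a -> (Int -> f))} | 0 pending]
  bind h := Int

Answer: d:=f e:=List Int g:=(a -> (Int -> f)) h:=Int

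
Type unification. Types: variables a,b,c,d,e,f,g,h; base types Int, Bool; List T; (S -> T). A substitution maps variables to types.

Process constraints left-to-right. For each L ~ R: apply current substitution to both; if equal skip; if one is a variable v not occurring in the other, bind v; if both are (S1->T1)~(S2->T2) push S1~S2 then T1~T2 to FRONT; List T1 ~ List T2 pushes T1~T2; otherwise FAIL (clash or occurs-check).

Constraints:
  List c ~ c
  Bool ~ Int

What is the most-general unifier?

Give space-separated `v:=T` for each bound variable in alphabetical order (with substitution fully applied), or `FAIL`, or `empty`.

step 1: unify List c ~ c  [subst: {-} | 1 pending]
  occurs-check fail

Answer: FAIL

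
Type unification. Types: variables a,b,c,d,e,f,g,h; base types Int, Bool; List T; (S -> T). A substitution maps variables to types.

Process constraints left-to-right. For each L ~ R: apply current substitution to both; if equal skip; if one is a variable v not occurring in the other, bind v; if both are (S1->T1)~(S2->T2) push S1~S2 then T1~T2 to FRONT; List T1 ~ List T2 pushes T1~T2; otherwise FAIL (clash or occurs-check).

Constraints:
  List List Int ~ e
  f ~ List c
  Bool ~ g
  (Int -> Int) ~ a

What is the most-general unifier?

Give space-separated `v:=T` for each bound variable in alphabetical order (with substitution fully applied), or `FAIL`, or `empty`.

Answer: a:=(Int -> Int) e:=List List Int f:=List c g:=Bool

Derivation:
step 1: unify List List Int ~ e  [subst: {-} | 3 pending]
  bind e := List List Int
step 2: unify f ~ List c  [subst: {e:=List List Int} | 2 pending]
  bind f := List c
step 3: unify Bool ~ g  [subst: {e:=List List Int, f:=List c} | 1 pending]
  bind g := Bool
step 4: unify (Int -> Int) ~ a  [subst: {e:=List List Int, f:=List c, g:=Bool} | 0 pending]
  bind a := (Int -> Int)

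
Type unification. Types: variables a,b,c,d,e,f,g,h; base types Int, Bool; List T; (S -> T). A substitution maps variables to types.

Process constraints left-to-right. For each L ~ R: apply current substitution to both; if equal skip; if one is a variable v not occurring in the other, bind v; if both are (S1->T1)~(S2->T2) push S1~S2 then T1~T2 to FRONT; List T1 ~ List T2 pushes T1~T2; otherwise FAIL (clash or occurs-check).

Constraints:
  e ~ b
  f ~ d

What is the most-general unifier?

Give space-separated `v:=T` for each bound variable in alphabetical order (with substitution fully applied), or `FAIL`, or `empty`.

Answer: e:=b f:=d

Derivation:
step 1: unify e ~ b  [subst: {-} | 1 pending]
  bind e := b
step 2: unify f ~ d  [subst: {e:=b} | 0 pending]
  bind f := d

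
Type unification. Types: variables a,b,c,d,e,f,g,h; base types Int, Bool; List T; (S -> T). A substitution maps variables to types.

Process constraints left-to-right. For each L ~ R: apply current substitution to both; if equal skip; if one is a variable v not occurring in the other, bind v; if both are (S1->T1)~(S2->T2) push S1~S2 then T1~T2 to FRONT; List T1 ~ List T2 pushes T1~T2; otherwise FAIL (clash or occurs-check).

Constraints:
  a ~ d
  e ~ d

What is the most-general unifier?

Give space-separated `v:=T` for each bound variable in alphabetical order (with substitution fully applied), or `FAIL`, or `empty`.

step 1: unify a ~ d  [subst: {-} | 1 pending]
  bind a := d
step 2: unify e ~ d  [subst: {a:=d} | 0 pending]
  bind e := d

Answer: a:=d e:=d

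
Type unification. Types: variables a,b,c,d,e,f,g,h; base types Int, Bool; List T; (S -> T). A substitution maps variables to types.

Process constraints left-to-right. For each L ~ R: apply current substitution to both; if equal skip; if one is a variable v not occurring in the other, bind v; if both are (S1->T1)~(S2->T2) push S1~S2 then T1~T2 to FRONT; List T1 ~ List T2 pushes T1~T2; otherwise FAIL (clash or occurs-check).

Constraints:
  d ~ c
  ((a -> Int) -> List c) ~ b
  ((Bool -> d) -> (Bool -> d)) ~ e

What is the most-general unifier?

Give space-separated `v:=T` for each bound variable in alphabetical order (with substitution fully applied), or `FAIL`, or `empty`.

Answer: b:=((a -> Int) -> List c) d:=c e:=((Bool -> c) -> (Bool -> c))

Derivation:
step 1: unify d ~ c  [subst: {-} | 2 pending]
  bind d := c
step 2: unify ((a -> Int) -> List c) ~ b  [subst: {d:=c} | 1 pending]
  bind b := ((a -> Int) -> List c)
step 3: unify ((Bool -> c) -> (Bool -> c)) ~ e  [subst: {d:=c, b:=((a -> Int) -> List c)} | 0 pending]
  bind e := ((Bool -> c) -> (Bool -> c))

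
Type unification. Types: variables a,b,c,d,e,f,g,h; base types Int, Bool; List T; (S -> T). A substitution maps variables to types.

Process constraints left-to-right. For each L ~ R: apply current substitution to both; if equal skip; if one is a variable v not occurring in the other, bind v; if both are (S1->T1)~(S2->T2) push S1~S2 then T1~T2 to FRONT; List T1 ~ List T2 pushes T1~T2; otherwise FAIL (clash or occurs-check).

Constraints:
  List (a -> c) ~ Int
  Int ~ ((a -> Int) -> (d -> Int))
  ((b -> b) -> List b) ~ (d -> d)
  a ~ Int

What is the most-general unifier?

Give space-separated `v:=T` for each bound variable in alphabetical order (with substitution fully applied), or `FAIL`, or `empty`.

Answer: FAIL

Derivation:
step 1: unify List (a -> c) ~ Int  [subst: {-} | 3 pending]
  clash: List (a -> c) vs Int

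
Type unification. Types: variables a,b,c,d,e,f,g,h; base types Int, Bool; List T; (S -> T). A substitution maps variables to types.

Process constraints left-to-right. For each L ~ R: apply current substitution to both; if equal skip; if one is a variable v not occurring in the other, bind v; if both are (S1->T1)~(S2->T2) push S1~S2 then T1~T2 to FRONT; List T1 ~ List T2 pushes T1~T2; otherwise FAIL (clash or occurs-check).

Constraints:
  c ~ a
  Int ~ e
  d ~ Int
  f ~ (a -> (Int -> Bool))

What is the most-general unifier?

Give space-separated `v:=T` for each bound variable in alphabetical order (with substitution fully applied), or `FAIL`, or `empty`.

Answer: c:=a d:=Int e:=Int f:=(a -> (Int -> Bool))

Derivation:
step 1: unify c ~ a  [subst: {-} | 3 pending]
  bind c := a
step 2: unify Int ~ e  [subst: {c:=a} | 2 pending]
  bind e := Int
step 3: unify d ~ Int  [subst: {c:=a, e:=Int} | 1 pending]
  bind d := Int
step 4: unify f ~ (a -> (Int -> Bool))  [subst: {c:=a, e:=Int, d:=Int} | 0 pending]
  bind f := (a -> (Int -> Bool))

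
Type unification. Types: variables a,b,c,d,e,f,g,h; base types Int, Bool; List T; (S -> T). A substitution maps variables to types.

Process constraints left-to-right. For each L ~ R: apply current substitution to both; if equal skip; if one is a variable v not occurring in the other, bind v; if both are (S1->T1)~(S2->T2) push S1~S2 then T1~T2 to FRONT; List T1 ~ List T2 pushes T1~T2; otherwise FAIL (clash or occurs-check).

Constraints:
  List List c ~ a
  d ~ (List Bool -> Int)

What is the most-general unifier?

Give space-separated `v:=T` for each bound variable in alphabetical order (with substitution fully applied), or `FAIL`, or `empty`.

step 1: unify List List c ~ a  [subst: {-} | 1 pending]
  bind a := List List c
step 2: unify d ~ (List Bool -> Int)  [subst: {a:=List List c} | 0 pending]
  bind d := (List Bool -> Int)

Answer: a:=List List c d:=(List Bool -> Int)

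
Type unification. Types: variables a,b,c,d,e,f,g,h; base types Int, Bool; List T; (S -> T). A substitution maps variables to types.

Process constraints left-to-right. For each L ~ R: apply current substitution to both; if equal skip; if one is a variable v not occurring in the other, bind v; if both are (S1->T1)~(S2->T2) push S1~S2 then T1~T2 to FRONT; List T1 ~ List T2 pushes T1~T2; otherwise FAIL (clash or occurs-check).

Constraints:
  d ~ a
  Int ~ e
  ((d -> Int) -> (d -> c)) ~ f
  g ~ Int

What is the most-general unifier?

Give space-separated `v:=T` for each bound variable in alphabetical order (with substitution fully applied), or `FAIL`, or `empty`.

step 1: unify d ~ a  [subst: {-} | 3 pending]
  bind d := a
step 2: unify Int ~ e  [subst: {d:=a} | 2 pending]
  bind e := Int
step 3: unify ((a -> Int) -> (a -> c)) ~ f  [subst: {d:=a, e:=Int} | 1 pending]
  bind f := ((a -> Int) -> (a -> c))
step 4: unify g ~ Int  [subst: {d:=a, e:=Int, f:=((a -> Int) -> (a -> c))} | 0 pending]
  bind g := Int

Answer: d:=a e:=Int f:=((a -> Int) -> (a -> c)) g:=Int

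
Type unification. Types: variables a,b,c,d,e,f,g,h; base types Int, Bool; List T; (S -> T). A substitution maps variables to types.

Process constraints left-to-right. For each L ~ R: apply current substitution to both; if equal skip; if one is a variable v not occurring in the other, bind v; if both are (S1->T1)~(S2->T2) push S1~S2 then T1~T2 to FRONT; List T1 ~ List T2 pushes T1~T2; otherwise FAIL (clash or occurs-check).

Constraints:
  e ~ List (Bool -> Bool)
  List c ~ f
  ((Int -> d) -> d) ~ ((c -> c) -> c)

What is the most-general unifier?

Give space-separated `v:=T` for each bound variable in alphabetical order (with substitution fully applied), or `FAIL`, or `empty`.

step 1: unify e ~ List (Bool -> Bool)  [subst: {-} | 2 pending]
  bind e := List (Bool -> Bool)
step 2: unify List c ~ f  [subst: {e:=List (Bool -> Bool)} | 1 pending]
  bind f := List c
step 3: unify ((Int -> d) -> d) ~ ((c -> c) -> c)  [subst: {e:=List (Bool -> Bool), f:=List c} | 0 pending]
  -> decompose arrow: push (Int -> d)~(c -> c), d~c
step 4: unify (Int -> d) ~ (c -> c)  [subst: {e:=List (Bool -> Bool), f:=List c} | 1 pending]
  -> decompose arrow: push Int~c, d~c
step 5: unify Int ~ c  [subst: {e:=List (Bool -> Bool), f:=List c} | 2 pending]
  bind c := Int
step 6: unify d ~ Int  [subst: {e:=List (Bool -> Bool), f:=List c, c:=Int} | 1 pending]
  bind d := Int
step 7: unify Int ~ Int  [subst: {e:=List (Bool -> Bool), f:=List c, c:=Int, d:=Int} | 0 pending]
  -> identical, skip

Answer: c:=Int d:=Int e:=List (Bool -> Bool) f:=List Int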